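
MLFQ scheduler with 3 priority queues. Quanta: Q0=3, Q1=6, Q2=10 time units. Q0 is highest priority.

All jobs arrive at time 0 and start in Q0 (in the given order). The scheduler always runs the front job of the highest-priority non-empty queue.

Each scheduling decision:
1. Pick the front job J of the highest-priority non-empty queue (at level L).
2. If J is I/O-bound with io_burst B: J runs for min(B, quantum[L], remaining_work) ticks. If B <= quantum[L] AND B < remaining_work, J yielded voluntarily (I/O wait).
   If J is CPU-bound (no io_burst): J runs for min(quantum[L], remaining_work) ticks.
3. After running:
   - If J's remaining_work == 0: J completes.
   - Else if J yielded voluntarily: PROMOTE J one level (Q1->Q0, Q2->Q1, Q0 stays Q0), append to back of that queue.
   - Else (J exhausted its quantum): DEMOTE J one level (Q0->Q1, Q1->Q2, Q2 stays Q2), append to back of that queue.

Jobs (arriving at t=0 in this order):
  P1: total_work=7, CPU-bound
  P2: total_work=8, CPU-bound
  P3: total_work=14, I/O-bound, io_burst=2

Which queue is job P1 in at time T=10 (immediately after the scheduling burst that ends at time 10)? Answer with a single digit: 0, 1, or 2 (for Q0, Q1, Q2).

t=0-3: P1@Q0 runs 3, rem=4, quantum used, demote→Q1. Q0=[P2,P3] Q1=[P1] Q2=[]
t=3-6: P2@Q0 runs 3, rem=5, quantum used, demote→Q1. Q0=[P3] Q1=[P1,P2] Q2=[]
t=6-8: P3@Q0 runs 2, rem=12, I/O yield, promote→Q0. Q0=[P3] Q1=[P1,P2] Q2=[]
t=8-10: P3@Q0 runs 2, rem=10, I/O yield, promote→Q0. Q0=[P3] Q1=[P1,P2] Q2=[]
t=10-12: P3@Q0 runs 2, rem=8, I/O yield, promote→Q0. Q0=[P3] Q1=[P1,P2] Q2=[]
t=12-14: P3@Q0 runs 2, rem=6, I/O yield, promote→Q0. Q0=[P3] Q1=[P1,P2] Q2=[]
t=14-16: P3@Q0 runs 2, rem=4, I/O yield, promote→Q0. Q0=[P3] Q1=[P1,P2] Q2=[]
t=16-18: P3@Q0 runs 2, rem=2, I/O yield, promote→Q0. Q0=[P3] Q1=[P1,P2] Q2=[]
t=18-20: P3@Q0 runs 2, rem=0, completes. Q0=[] Q1=[P1,P2] Q2=[]
t=20-24: P1@Q1 runs 4, rem=0, completes. Q0=[] Q1=[P2] Q2=[]
t=24-29: P2@Q1 runs 5, rem=0, completes. Q0=[] Q1=[] Q2=[]

Answer: 1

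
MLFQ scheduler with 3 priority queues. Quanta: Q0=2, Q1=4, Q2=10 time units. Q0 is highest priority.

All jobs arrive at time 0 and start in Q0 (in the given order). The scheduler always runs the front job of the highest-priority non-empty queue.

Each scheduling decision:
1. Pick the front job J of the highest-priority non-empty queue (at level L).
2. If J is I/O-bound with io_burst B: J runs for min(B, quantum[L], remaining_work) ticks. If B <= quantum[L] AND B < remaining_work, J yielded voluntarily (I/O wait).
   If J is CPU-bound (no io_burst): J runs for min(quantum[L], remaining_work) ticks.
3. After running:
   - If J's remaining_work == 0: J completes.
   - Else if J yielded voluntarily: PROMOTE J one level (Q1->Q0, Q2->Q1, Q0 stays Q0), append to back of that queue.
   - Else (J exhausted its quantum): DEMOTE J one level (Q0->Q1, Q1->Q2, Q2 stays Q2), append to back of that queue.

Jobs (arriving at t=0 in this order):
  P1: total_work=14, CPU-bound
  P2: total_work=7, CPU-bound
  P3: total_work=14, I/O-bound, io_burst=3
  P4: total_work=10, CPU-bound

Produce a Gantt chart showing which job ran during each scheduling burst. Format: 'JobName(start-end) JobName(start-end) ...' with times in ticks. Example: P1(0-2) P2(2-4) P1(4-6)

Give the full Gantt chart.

t=0-2: P1@Q0 runs 2, rem=12, quantum used, demote→Q1. Q0=[P2,P3,P4] Q1=[P1] Q2=[]
t=2-4: P2@Q0 runs 2, rem=5, quantum used, demote→Q1. Q0=[P3,P4] Q1=[P1,P2] Q2=[]
t=4-6: P3@Q0 runs 2, rem=12, quantum used, demote→Q1. Q0=[P4] Q1=[P1,P2,P3] Q2=[]
t=6-8: P4@Q0 runs 2, rem=8, quantum used, demote→Q1. Q0=[] Q1=[P1,P2,P3,P4] Q2=[]
t=8-12: P1@Q1 runs 4, rem=8, quantum used, demote→Q2. Q0=[] Q1=[P2,P3,P4] Q2=[P1]
t=12-16: P2@Q1 runs 4, rem=1, quantum used, demote→Q2. Q0=[] Q1=[P3,P4] Q2=[P1,P2]
t=16-19: P3@Q1 runs 3, rem=9, I/O yield, promote→Q0. Q0=[P3] Q1=[P4] Q2=[P1,P2]
t=19-21: P3@Q0 runs 2, rem=7, quantum used, demote→Q1. Q0=[] Q1=[P4,P3] Q2=[P1,P2]
t=21-25: P4@Q1 runs 4, rem=4, quantum used, demote→Q2. Q0=[] Q1=[P3] Q2=[P1,P2,P4]
t=25-28: P3@Q1 runs 3, rem=4, I/O yield, promote→Q0. Q0=[P3] Q1=[] Q2=[P1,P2,P4]
t=28-30: P3@Q0 runs 2, rem=2, quantum used, demote→Q1. Q0=[] Q1=[P3] Q2=[P1,P2,P4]
t=30-32: P3@Q1 runs 2, rem=0, completes. Q0=[] Q1=[] Q2=[P1,P2,P4]
t=32-40: P1@Q2 runs 8, rem=0, completes. Q0=[] Q1=[] Q2=[P2,P4]
t=40-41: P2@Q2 runs 1, rem=0, completes. Q0=[] Q1=[] Q2=[P4]
t=41-45: P4@Q2 runs 4, rem=0, completes. Q0=[] Q1=[] Q2=[]

Answer: P1(0-2) P2(2-4) P3(4-6) P4(6-8) P1(8-12) P2(12-16) P3(16-19) P3(19-21) P4(21-25) P3(25-28) P3(28-30) P3(30-32) P1(32-40) P2(40-41) P4(41-45)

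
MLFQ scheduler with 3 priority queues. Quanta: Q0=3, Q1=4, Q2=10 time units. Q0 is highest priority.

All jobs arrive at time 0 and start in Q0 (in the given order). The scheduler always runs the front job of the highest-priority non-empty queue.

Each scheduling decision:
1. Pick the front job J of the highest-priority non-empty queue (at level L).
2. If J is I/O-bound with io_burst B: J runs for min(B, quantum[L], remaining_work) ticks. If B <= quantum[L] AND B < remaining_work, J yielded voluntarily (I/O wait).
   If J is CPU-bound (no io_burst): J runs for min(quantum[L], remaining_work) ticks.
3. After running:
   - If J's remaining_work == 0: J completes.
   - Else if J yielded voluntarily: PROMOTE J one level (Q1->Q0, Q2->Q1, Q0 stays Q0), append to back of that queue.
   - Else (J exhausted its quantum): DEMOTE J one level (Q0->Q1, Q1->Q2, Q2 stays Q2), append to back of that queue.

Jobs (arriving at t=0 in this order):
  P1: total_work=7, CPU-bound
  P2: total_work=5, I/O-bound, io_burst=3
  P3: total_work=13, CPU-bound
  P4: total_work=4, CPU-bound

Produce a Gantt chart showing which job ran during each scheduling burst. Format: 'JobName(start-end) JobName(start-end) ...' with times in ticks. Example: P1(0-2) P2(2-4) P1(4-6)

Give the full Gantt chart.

Answer: P1(0-3) P2(3-6) P3(6-9) P4(9-12) P2(12-14) P1(14-18) P3(18-22) P4(22-23) P3(23-29)

Derivation:
t=0-3: P1@Q0 runs 3, rem=4, quantum used, demote→Q1. Q0=[P2,P3,P4] Q1=[P1] Q2=[]
t=3-6: P2@Q0 runs 3, rem=2, I/O yield, promote→Q0. Q0=[P3,P4,P2] Q1=[P1] Q2=[]
t=6-9: P3@Q0 runs 3, rem=10, quantum used, demote→Q1. Q0=[P4,P2] Q1=[P1,P3] Q2=[]
t=9-12: P4@Q0 runs 3, rem=1, quantum used, demote→Q1. Q0=[P2] Q1=[P1,P3,P4] Q2=[]
t=12-14: P2@Q0 runs 2, rem=0, completes. Q0=[] Q1=[P1,P3,P4] Q2=[]
t=14-18: P1@Q1 runs 4, rem=0, completes. Q0=[] Q1=[P3,P4] Q2=[]
t=18-22: P3@Q1 runs 4, rem=6, quantum used, demote→Q2. Q0=[] Q1=[P4] Q2=[P3]
t=22-23: P4@Q1 runs 1, rem=0, completes. Q0=[] Q1=[] Q2=[P3]
t=23-29: P3@Q2 runs 6, rem=0, completes. Q0=[] Q1=[] Q2=[]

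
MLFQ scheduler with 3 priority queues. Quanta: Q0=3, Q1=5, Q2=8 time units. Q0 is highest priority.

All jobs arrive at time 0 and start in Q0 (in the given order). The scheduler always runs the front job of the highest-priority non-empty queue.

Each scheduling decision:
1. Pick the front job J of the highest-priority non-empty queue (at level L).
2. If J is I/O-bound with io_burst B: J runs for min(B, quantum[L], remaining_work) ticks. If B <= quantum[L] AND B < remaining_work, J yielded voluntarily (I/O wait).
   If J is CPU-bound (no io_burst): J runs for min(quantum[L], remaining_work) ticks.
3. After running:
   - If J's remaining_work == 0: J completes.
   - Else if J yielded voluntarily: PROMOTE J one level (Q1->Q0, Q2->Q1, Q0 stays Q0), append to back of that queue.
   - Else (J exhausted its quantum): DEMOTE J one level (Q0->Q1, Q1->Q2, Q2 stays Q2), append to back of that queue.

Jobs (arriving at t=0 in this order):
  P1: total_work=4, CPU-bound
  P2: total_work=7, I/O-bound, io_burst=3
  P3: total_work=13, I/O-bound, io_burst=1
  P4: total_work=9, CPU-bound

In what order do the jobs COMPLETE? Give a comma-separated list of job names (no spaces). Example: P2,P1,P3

t=0-3: P1@Q0 runs 3, rem=1, quantum used, demote→Q1. Q0=[P2,P3,P4] Q1=[P1] Q2=[]
t=3-6: P2@Q0 runs 3, rem=4, I/O yield, promote→Q0. Q0=[P3,P4,P2] Q1=[P1] Q2=[]
t=6-7: P3@Q0 runs 1, rem=12, I/O yield, promote→Q0. Q0=[P4,P2,P3] Q1=[P1] Q2=[]
t=7-10: P4@Q0 runs 3, rem=6, quantum used, demote→Q1. Q0=[P2,P3] Q1=[P1,P4] Q2=[]
t=10-13: P2@Q0 runs 3, rem=1, I/O yield, promote→Q0. Q0=[P3,P2] Q1=[P1,P4] Q2=[]
t=13-14: P3@Q0 runs 1, rem=11, I/O yield, promote→Q0. Q0=[P2,P3] Q1=[P1,P4] Q2=[]
t=14-15: P2@Q0 runs 1, rem=0, completes. Q0=[P3] Q1=[P1,P4] Q2=[]
t=15-16: P3@Q0 runs 1, rem=10, I/O yield, promote→Q0. Q0=[P3] Q1=[P1,P4] Q2=[]
t=16-17: P3@Q0 runs 1, rem=9, I/O yield, promote→Q0. Q0=[P3] Q1=[P1,P4] Q2=[]
t=17-18: P3@Q0 runs 1, rem=8, I/O yield, promote→Q0. Q0=[P3] Q1=[P1,P4] Q2=[]
t=18-19: P3@Q0 runs 1, rem=7, I/O yield, promote→Q0. Q0=[P3] Q1=[P1,P4] Q2=[]
t=19-20: P3@Q0 runs 1, rem=6, I/O yield, promote→Q0. Q0=[P3] Q1=[P1,P4] Q2=[]
t=20-21: P3@Q0 runs 1, rem=5, I/O yield, promote→Q0. Q0=[P3] Q1=[P1,P4] Q2=[]
t=21-22: P3@Q0 runs 1, rem=4, I/O yield, promote→Q0. Q0=[P3] Q1=[P1,P4] Q2=[]
t=22-23: P3@Q0 runs 1, rem=3, I/O yield, promote→Q0. Q0=[P3] Q1=[P1,P4] Q2=[]
t=23-24: P3@Q0 runs 1, rem=2, I/O yield, promote→Q0. Q0=[P3] Q1=[P1,P4] Q2=[]
t=24-25: P3@Q0 runs 1, rem=1, I/O yield, promote→Q0. Q0=[P3] Q1=[P1,P4] Q2=[]
t=25-26: P3@Q0 runs 1, rem=0, completes. Q0=[] Q1=[P1,P4] Q2=[]
t=26-27: P1@Q1 runs 1, rem=0, completes. Q0=[] Q1=[P4] Q2=[]
t=27-32: P4@Q1 runs 5, rem=1, quantum used, demote→Q2. Q0=[] Q1=[] Q2=[P4]
t=32-33: P4@Q2 runs 1, rem=0, completes. Q0=[] Q1=[] Q2=[]

Answer: P2,P3,P1,P4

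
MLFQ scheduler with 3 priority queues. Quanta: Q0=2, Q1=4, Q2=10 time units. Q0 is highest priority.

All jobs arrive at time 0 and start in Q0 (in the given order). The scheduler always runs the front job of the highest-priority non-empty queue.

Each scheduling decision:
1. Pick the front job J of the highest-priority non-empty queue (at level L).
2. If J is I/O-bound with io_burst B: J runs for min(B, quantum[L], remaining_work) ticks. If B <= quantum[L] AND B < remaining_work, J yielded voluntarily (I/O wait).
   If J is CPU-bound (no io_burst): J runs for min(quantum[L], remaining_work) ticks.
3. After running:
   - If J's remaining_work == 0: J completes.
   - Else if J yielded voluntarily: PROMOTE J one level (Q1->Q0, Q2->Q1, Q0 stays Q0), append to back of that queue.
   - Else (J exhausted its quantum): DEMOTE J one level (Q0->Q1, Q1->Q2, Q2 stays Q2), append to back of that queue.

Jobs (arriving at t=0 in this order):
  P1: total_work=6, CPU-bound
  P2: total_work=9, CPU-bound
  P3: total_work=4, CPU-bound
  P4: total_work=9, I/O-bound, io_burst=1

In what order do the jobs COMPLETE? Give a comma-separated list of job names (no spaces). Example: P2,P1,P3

Answer: P4,P1,P3,P2

Derivation:
t=0-2: P1@Q0 runs 2, rem=4, quantum used, demote→Q1. Q0=[P2,P3,P4] Q1=[P1] Q2=[]
t=2-4: P2@Q0 runs 2, rem=7, quantum used, demote→Q1. Q0=[P3,P4] Q1=[P1,P2] Q2=[]
t=4-6: P3@Q0 runs 2, rem=2, quantum used, demote→Q1. Q0=[P4] Q1=[P1,P2,P3] Q2=[]
t=6-7: P4@Q0 runs 1, rem=8, I/O yield, promote→Q0. Q0=[P4] Q1=[P1,P2,P3] Q2=[]
t=7-8: P4@Q0 runs 1, rem=7, I/O yield, promote→Q0. Q0=[P4] Q1=[P1,P2,P3] Q2=[]
t=8-9: P4@Q0 runs 1, rem=6, I/O yield, promote→Q0. Q0=[P4] Q1=[P1,P2,P3] Q2=[]
t=9-10: P4@Q0 runs 1, rem=5, I/O yield, promote→Q0. Q0=[P4] Q1=[P1,P2,P3] Q2=[]
t=10-11: P4@Q0 runs 1, rem=4, I/O yield, promote→Q0. Q0=[P4] Q1=[P1,P2,P3] Q2=[]
t=11-12: P4@Q0 runs 1, rem=3, I/O yield, promote→Q0. Q0=[P4] Q1=[P1,P2,P3] Q2=[]
t=12-13: P4@Q0 runs 1, rem=2, I/O yield, promote→Q0. Q0=[P4] Q1=[P1,P2,P3] Q2=[]
t=13-14: P4@Q0 runs 1, rem=1, I/O yield, promote→Q0. Q0=[P4] Q1=[P1,P2,P3] Q2=[]
t=14-15: P4@Q0 runs 1, rem=0, completes. Q0=[] Q1=[P1,P2,P3] Q2=[]
t=15-19: P1@Q1 runs 4, rem=0, completes. Q0=[] Q1=[P2,P3] Q2=[]
t=19-23: P2@Q1 runs 4, rem=3, quantum used, demote→Q2. Q0=[] Q1=[P3] Q2=[P2]
t=23-25: P3@Q1 runs 2, rem=0, completes. Q0=[] Q1=[] Q2=[P2]
t=25-28: P2@Q2 runs 3, rem=0, completes. Q0=[] Q1=[] Q2=[]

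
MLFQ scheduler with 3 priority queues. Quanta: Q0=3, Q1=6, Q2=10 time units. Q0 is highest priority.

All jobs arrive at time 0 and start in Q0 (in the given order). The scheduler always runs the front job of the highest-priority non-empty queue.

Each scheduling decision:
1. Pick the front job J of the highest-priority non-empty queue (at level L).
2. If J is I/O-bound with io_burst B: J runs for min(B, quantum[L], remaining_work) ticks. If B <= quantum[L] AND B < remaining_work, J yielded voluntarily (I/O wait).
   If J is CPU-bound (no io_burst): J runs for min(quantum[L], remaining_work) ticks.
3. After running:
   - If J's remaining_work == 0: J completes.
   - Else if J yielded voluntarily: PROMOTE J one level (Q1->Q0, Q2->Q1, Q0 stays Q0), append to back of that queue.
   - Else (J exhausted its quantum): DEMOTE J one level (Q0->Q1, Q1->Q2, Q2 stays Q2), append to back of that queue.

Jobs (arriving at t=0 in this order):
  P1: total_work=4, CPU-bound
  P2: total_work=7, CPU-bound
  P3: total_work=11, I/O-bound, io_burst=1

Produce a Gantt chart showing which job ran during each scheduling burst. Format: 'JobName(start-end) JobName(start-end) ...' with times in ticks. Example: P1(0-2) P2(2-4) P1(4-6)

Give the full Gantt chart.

t=0-3: P1@Q0 runs 3, rem=1, quantum used, demote→Q1. Q0=[P2,P3] Q1=[P1] Q2=[]
t=3-6: P2@Q0 runs 3, rem=4, quantum used, demote→Q1. Q0=[P3] Q1=[P1,P2] Q2=[]
t=6-7: P3@Q0 runs 1, rem=10, I/O yield, promote→Q0. Q0=[P3] Q1=[P1,P2] Q2=[]
t=7-8: P3@Q0 runs 1, rem=9, I/O yield, promote→Q0. Q0=[P3] Q1=[P1,P2] Q2=[]
t=8-9: P3@Q0 runs 1, rem=8, I/O yield, promote→Q0. Q0=[P3] Q1=[P1,P2] Q2=[]
t=9-10: P3@Q0 runs 1, rem=7, I/O yield, promote→Q0. Q0=[P3] Q1=[P1,P2] Q2=[]
t=10-11: P3@Q0 runs 1, rem=6, I/O yield, promote→Q0. Q0=[P3] Q1=[P1,P2] Q2=[]
t=11-12: P3@Q0 runs 1, rem=5, I/O yield, promote→Q0. Q0=[P3] Q1=[P1,P2] Q2=[]
t=12-13: P3@Q0 runs 1, rem=4, I/O yield, promote→Q0. Q0=[P3] Q1=[P1,P2] Q2=[]
t=13-14: P3@Q0 runs 1, rem=3, I/O yield, promote→Q0. Q0=[P3] Q1=[P1,P2] Q2=[]
t=14-15: P3@Q0 runs 1, rem=2, I/O yield, promote→Q0. Q0=[P3] Q1=[P1,P2] Q2=[]
t=15-16: P3@Q0 runs 1, rem=1, I/O yield, promote→Q0. Q0=[P3] Q1=[P1,P2] Q2=[]
t=16-17: P3@Q0 runs 1, rem=0, completes. Q0=[] Q1=[P1,P2] Q2=[]
t=17-18: P1@Q1 runs 1, rem=0, completes. Q0=[] Q1=[P2] Q2=[]
t=18-22: P2@Q1 runs 4, rem=0, completes. Q0=[] Q1=[] Q2=[]

Answer: P1(0-3) P2(3-6) P3(6-7) P3(7-8) P3(8-9) P3(9-10) P3(10-11) P3(11-12) P3(12-13) P3(13-14) P3(14-15) P3(15-16) P3(16-17) P1(17-18) P2(18-22)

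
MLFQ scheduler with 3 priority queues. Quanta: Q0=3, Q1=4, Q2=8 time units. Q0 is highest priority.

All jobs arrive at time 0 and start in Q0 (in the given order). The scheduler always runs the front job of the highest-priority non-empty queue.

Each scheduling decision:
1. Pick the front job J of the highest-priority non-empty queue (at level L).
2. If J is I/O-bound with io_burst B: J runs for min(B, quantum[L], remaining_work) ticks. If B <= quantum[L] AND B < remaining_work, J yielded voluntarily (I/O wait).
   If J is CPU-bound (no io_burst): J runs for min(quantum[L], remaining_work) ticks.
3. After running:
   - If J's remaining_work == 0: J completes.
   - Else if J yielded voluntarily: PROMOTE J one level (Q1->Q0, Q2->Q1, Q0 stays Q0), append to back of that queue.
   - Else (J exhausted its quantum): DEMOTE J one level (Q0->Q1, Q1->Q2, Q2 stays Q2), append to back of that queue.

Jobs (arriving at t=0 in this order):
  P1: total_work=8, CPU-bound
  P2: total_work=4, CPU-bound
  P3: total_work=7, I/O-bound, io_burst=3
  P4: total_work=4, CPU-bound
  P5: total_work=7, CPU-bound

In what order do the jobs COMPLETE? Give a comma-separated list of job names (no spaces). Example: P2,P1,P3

Answer: P3,P2,P4,P5,P1

Derivation:
t=0-3: P1@Q0 runs 3, rem=5, quantum used, demote→Q1. Q0=[P2,P3,P4,P5] Q1=[P1] Q2=[]
t=3-6: P2@Q0 runs 3, rem=1, quantum used, demote→Q1. Q0=[P3,P4,P5] Q1=[P1,P2] Q2=[]
t=6-9: P3@Q0 runs 3, rem=4, I/O yield, promote→Q0. Q0=[P4,P5,P3] Q1=[P1,P2] Q2=[]
t=9-12: P4@Q0 runs 3, rem=1, quantum used, demote→Q1. Q0=[P5,P3] Q1=[P1,P2,P4] Q2=[]
t=12-15: P5@Q0 runs 3, rem=4, quantum used, demote→Q1. Q0=[P3] Q1=[P1,P2,P4,P5] Q2=[]
t=15-18: P3@Q0 runs 3, rem=1, I/O yield, promote→Q0. Q0=[P3] Q1=[P1,P2,P4,P5] Q2=[]
t=18-19: P3@Q0 runs 1, rem=0, completes. Q0=[] Q1=[P1,P2,P4,P5] Q2=[]
t=19-23: P1@Q1 runs 4, rem=1, quantum used, demote→Q2. Q0=[] Q1=[P2,P4,P5] Q2=[P1]
t=23-24: P2@Q1 runs 1, rem=0, completes. Q0=[] Q1=[P4,P5] Q2=[P1]
t=24-25: P4@Q1 runs 1, rem=0, completes. Q0=[] Q1=[P5] Q2=[P1]
t=25-29: P5@Q1 runs 4, rem=0, completes. Q0=[] Q1=[] Q2=[P1]
t=29-30: P1@Q2 runs 1, rem=0, completes. Q0=[] Q1=[] Q2=[]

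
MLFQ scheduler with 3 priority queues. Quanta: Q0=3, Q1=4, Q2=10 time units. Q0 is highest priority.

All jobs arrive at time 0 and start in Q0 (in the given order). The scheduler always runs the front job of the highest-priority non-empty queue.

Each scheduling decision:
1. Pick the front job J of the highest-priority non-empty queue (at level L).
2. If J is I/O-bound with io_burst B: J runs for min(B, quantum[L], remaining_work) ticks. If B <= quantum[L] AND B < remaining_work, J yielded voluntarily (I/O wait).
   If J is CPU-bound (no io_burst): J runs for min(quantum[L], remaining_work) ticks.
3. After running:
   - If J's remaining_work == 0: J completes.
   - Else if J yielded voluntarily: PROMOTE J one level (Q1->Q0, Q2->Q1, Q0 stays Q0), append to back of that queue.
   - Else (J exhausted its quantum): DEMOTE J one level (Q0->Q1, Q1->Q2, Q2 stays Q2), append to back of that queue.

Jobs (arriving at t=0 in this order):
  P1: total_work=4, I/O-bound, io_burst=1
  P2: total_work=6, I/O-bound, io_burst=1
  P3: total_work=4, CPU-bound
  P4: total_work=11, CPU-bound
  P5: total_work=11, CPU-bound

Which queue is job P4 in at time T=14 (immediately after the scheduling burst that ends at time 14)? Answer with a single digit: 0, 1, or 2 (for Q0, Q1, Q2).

Answer: 1

Derivation:
t=0-1: P1@Q0 runs 1, rem=3, I/O yield, promote→Q0. Q0=[P2,P3,P4,P5,P1] Q1=[] Q2=[]
t=1-2: P2@Q0 runs 1, rem=5, I/O yield, promote→Q0. Q0=[P3,P4,P5,P1,P2] Q1=[] Q2=[]
t=2-5: P3@Q0 runs 3, rem=1, quantum used, demote→Q1. Q0=[P4,P5,P1,P2] Q1=[P3] Q2=[]
t=5-8: P4@Q0 runs 3, rem=8, quantum used, demote→Q1. Q0=[P5,P1,P2] Q1=[P3,P4] Q2=[]
t=8-11: P5@Q0 runs 3, rem=8, quantum used, demote→Q1. Q0=[P1,P2] Q1=[P3,P4,P5] Q2=[]
t=11-12: P1@Q0 runs 1, rem=2, I/O yield, promote→Q0. Q0=[P2,P1] Q1=[P3,P4,P5] Q2=[]
t=12-13: P2@Q0 runs 1, rem=4, I/O yield, promote→Q0. Q0=[P1,P2] Q1=[P3,P4,P5] Q2=[]
t=13-14: P1@Q0 runs 1, rem=1, I/O yield, promote→Q0. Q0=[P2,P1] Q1=[P3,P4,P5] Q2=[]
t=14-15: P2@Q0 runs 1, rem=3, I/O yield, promote→Q0. Q0=[P1,P2] Q1=[P3,P4,P5] Q2=[]
t=15-16: P1@Q0 runs 1, rem=0, completes. Q0=[P2] Q1=[P3,P4,P5] Q2=[]
t=16-17: P2@Q0 runs 1, rem=2, I/O yield, promote→Q0. Q0=[P2] Q1=[P3,P4,P5] Q2=[]
t=17-18: P2@Q0 runs 1, rem=1, I/O yield, promote→Q0. Q0=[P2] Q1=[P3,P4,P5] Q2=[]
t=18-19: P2@Q0 runs 1, rem=0, completes. Q0=[] Q1=[P3,P4,P5] Q2=[]
t=19-20: P3@Q1 runs 1, rem=0, completes. Q0=[] Q1=[P4,P5] Q2=[]
t=20-24: P4@Q1 runs 4, rem=4, quantum used, demote→Q2. Q0=[] Q1=[P5] Q2=[P4]
t=24-28: P5@Q1 runs 4, rem=4, quantum used, demote→Q2. Q0=[] Q1=[] Q2=[P4,P5]
t=28-32: P4@Q2 runs 4, rem=0, completes. Q0=[] Q1=[] Q2=[P5]
t=32-36: P5@Q2 runs 4, rem=0, completes. Q0=[] Q1=[] Q2=[]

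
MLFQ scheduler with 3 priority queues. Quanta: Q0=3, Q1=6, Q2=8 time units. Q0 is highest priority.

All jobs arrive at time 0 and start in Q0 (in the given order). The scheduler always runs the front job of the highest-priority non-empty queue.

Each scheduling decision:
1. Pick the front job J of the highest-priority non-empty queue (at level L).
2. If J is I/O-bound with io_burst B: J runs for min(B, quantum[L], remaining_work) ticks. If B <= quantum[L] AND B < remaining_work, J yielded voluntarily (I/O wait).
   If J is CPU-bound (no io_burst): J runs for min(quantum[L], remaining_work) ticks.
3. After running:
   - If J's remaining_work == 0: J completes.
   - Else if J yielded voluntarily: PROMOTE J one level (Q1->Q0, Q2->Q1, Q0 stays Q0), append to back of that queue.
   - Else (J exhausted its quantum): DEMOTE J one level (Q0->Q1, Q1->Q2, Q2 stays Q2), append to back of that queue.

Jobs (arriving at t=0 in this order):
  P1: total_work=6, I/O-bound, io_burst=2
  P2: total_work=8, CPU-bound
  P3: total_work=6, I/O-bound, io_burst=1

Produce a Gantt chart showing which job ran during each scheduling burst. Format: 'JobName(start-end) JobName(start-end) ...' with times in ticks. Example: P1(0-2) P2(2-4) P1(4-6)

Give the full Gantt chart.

Answer: P1(0-2) P2(2-5) P3(5-6) P1(6-8) P3(8-9) P1(9-11) P3(11-12) P3(12-13) P3(13-14) P3(14-15) P2(15-20)

Derivation:
t=0-2: P1@Q0 runs 2, rem=4, I/O yield, promote→Q0. Q0=[P2,P3,P1] Q1=[] Q2=[]
t=2-5: P2@Q0 runs 3, rem=5, quantum used, demote→Q1. Q0=[P3,P1] Q1=[P2] Q2=[]
t=5-6: P3@Q0 runs 1, rem=5, I/O yield, promote→Q0. Q0=[P1,P3] Q1=[P2] Q2=[]
t=6-8: P1@Q0 runs 2, rem=2, I/O yield, promote→Q0. Q0=[P3,P1] Q1=[P2] Q2=[]
t=8-9: P3@Q0 runs 1, rem=4, I/O yield, promote→Q0. Q0=[P1,P3] Q1=[P2] Q2=[]
t=9-11: P1@Q0 runs 2, rem=0, completes. Q0=[P3] Q1=[P2] Q2=[]
t=11-12: P3@Q0 runs 1, rem=3, I/O yield, promote→Q0. Q0=[P3] Q1=[P2] Q2=[]
t=12-13: P3@Q0 runs 1, rem=2, I/O yield, promote→Q0. Q0=[P3] Q1=[P2] Q2=[]
t=13-14: P3@Q0 runs 1, rem=1, I/O yield, promote→Q0. Q0=[P3] Q1=[P2] Q2=[]
t=14-15: P3@Q0 runs 1, rem=0, completes. Q0=[] Q1=[P2] Q2=[]
t=15-20: P2@Q1 runs 5, rem=0, completes. Q0=[] Q1=[] Q2=[]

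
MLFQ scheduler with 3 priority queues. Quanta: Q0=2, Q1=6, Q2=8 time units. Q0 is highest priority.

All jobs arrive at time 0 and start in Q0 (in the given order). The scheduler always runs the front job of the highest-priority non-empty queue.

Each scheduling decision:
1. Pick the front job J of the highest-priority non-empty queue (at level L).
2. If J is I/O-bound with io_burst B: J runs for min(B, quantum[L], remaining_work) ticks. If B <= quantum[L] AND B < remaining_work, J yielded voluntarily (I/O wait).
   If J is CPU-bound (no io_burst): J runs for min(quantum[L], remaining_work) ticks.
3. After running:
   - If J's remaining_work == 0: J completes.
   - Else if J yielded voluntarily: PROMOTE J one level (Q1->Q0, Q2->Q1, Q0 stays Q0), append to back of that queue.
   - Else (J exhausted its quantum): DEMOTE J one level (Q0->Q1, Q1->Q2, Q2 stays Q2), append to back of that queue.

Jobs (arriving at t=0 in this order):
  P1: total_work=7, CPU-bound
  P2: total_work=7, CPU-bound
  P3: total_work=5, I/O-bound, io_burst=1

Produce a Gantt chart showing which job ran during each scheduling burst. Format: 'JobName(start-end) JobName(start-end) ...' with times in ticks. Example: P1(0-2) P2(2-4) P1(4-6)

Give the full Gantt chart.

Answer: P1(0-2) P2(2-4) P3(4-5) P3(5-6) P3(6-7) P3(7-8) P3(8-9) P1(9-14) P2(14-19)

Derivation:
t=0-2: P1@Q0 runs 2, rem=5, quantum used, demote→Q1. Q0=[P2,P3] Q1=[P1] Q2=[]
t=2-4: P2@Q0 runs 2, rem=5, quantum used, demote→Q1. Q0=[P3] Q1=[P1,P2] Q2=[]
t=4-5: P3@Q0 runs 1, rem=4, I/O yield, promote→Q0. Q0=[P3] Q1=[P1,P2] Q2=[]
t=5-6: P3@Q0 runs 1, rem=3, I/O yield, promote→Q0. Q0=[P3] Q1=[P1,P2] Q2=[]
t=6-7: P3@Q0 runs 1, rem=2, I/O yield, promote→Q0. Q0=[P3] Q1=[P1,P2] Q2=[]
t=7-8: P3@Q0 runs 1, rem=1, I/O yield, promote→Q0. Q0=[P3] Q1=[P1,P2] Q2=[]
t=8-9: P3@Q0 runs 1, rem=0, completes. Q0=[] Q1=[P1,P2] Q2=[]
t=9-14: P1@Q1 runs 5, rem=0, completes. Q0=[] Q1=[P2] Q2=[]
t=14-19: P2@Q1 runs 5, rem=0, completes. Q0=[] Q1=[] Q2=[]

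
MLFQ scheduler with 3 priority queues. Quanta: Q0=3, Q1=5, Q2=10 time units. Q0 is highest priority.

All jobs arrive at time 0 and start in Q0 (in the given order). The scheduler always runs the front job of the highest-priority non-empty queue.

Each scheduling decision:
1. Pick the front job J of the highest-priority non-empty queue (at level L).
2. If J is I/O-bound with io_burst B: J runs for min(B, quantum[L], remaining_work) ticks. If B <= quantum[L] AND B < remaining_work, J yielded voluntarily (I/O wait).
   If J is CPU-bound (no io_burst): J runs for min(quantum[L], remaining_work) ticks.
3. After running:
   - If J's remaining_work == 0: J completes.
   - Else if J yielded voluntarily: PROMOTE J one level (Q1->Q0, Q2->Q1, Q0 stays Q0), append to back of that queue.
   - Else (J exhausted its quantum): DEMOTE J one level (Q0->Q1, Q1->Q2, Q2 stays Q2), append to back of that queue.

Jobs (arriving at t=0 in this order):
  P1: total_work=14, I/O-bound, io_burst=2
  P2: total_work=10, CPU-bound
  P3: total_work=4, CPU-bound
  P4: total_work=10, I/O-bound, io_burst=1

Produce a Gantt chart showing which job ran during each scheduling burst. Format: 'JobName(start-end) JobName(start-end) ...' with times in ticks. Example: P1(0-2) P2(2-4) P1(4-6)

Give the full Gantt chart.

Answer: P1(0-2) P2(2-5) P3(5-8) P4(8-9) P1(9-11) P4(11-12) P1(12-14) P4(14-15) P1(15-17) P4(17-18) P1(18-20) P4(20-21) P1(21-23) P4(23-24) P1(24-26) P4(26-27) P4(27-28) P4(28-29) P4(29-30) P2(30-35) P3(35-36) P2(36-38)

Derivation:
t=0-2: P1@Q0 runs 2, rem=12, I/O yield, promote→Q0. Q0=[P2,P3,P4,P1] Q1=[] Q2=[]
t=2-5: P2@Q0 runs 3, rem=7, quantum used, demote→Q1. Q0=[P3,P4,P1] Q1=[P2] Q2=[]
t=5-8: P3@Q0 runs 3, rem=1, quantum used, demote→Q1. Q0=[P4,P1] Q1=[P2,P3] Q2=[]
t=8-9: P4@Q0 runs 1, rem=9, I/O yield, promote→Q0. Q0=[P1,P4] Q1=[P2,P3] Q2=[]
t=9-11: P1@Q0 runs 2, rem=10, I/O yield, promote→Q0. Q0=[P4,P1] Q1=[P2,P3] Q2=[]
t=11-12: P4@Q0 runs 1, rem=8, I/O yield, promote→Q0. Q0=[P1,P4] Q1=[P2,P3] Q2=[]
t=12-14: P1@Q0 runs 2, rem=8, I/O yield, promote→Q0. Q0=[P4,P1] Q1=[P2,P3] Q2=[]
t=14-15: P4@Q0 runs 1, rem=7, I/O yield, promote→Q0. Q0=[P1,P4] Q1=[P2,P3] Q2=[]
t=15-17: P1@Q0 runs 2, rem=6, I/O yield, promote→Q0. Q0=[P4,P1] Q1=[P2,P3] Q2=[]
t=17-18: P4@Q0 runs 1, rem=6, I/O yield, promote→Q0. Q0=[P1,P4] Q1=[P2,P3] Q2=[]
t=18-20: P1@Q0 runs 2, rem=4, I/O yield, promote→Q0. Q0=[P4,P1] Q1=[P2,P3] Q2=[]
t=20-21: P4@Q0 runs 1, rem=5, I/O yield, promote→Q0. Q0=[P1,P4] Q1=[P2,P3] Q2=[]
t=21-23: P1@Q0 runs 2, rem=2, I/O yield, promote→Q0. Q0=[P4,P1] Q1=[P2,P3] Q2=[]
t=23-24: P4@Q0 runs 1, rem=4, I/O yield, promote→Q0. Q0=[P1,P4] Q1=[P2,P3] Q2=[]
t=24-26: P1@Q0 runs 2, rem=0, completes. Q0=[P4] Q1=[P2,P3] Q2=[]
t=26-27: P4@Q0 runs 1, rem=3, I/O yield, promote→Q0. Q0=[P4] Q1=[P2,P3] Q2=[]
t=27-28: P4@Q0 runs 1, rem=2, I/O yield, promote→Q0. Q0=[P4] Q1=[P2,P3] Q2=[]
t=28-29: P4@Q0 runs 1, rem=1, I/O yield, promote→Q0. Q0=[P4] Q1=[P2,P3] Q2=[]
t=29-30: P4@Q0 runs 1, rem=0, completes. Q0=[] Q1=[P2,P3] Q2=[]
t=30-35: P2@Q1 runs 5, rem=2, quantum used, demote→Q2. Q0=[] Q1=[P3] Q2=[P2]
t=35-36: P3@Q1 runs 1, rem=0, completes. Q0=[] Q1=[] Q2=[P2]
t=36-38: P2@Q2 runs 2, rem=0, completes. Q0=[] Q1=[] Q2=[]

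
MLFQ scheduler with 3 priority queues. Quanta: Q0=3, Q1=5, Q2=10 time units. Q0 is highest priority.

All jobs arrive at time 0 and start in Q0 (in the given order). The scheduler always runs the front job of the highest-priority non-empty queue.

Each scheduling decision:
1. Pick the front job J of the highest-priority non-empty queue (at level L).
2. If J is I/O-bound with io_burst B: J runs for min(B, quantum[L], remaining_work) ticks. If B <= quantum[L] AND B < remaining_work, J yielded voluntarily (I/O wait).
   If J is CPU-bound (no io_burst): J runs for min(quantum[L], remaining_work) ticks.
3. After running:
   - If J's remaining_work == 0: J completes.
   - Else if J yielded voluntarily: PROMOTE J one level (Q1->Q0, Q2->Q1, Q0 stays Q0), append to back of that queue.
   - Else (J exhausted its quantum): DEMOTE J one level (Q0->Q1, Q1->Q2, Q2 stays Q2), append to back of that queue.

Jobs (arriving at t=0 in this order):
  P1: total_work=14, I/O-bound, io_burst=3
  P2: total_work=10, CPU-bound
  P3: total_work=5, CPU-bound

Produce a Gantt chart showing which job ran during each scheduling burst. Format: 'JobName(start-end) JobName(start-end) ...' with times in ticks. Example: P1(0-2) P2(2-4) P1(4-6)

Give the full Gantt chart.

Answer: P1(0-3) P2(3-6) P3(6-9) P1(9-12) P1(12-15) P1(15-18) P1(18-20) P2(20-25) P3(25-27) P2(27-29)

Derivation:
t=0-3: P1@Q0 runs 3, rem=11, I/O yield, promote→Q0. Q0=[P2,P3,P1] Q1=[] Q2=[]
t=3-6: P2@Q0 runs 3, rem=7, quantum used, demote→Q1. Q0=[P3,P1] Q1=[P2] Q2=[]
t=6-9: P3@Q0 runs 3, rem=2, quantum used, demote→Q1. Q0=[P1] Q1=[P2,P3] Q2=[]
t=9-12: P1@Q0 runs 3, rem=8, I/O yield, promote→Q0. Q0=[P1] Q1=[P2,P3] Q2=[]
t=12-15: P1@Q0 runs 3, rem=5, I/O yield, promote→Q0. Q0=[P1] Q1=[P2,P3] Q2=[]
t=15-18: P1@Q0 runs 3, rem=2, I/O yield, promote→Q0. Q0=[P1] Q1=[P2,P3] Q2=[]
t=18-20: P1@Q0 runs 2, rem=0, completes. Q0=[] Q1=[P2,P3] Q2=[]
t=20-25: P2@Q1 runs 5, rem=2, quantum used, demote→Q2. Q0=[] Q1=[P3] Q2=[P2]
t=25-27: P3@Q1 runs 2, rem=0, completes. Q0=[] Q1=[] Q2=[P2]
t=27-29: P2@Q2 runs 2, rem=0, completes. Q0=[] Q1=[] Q2=[]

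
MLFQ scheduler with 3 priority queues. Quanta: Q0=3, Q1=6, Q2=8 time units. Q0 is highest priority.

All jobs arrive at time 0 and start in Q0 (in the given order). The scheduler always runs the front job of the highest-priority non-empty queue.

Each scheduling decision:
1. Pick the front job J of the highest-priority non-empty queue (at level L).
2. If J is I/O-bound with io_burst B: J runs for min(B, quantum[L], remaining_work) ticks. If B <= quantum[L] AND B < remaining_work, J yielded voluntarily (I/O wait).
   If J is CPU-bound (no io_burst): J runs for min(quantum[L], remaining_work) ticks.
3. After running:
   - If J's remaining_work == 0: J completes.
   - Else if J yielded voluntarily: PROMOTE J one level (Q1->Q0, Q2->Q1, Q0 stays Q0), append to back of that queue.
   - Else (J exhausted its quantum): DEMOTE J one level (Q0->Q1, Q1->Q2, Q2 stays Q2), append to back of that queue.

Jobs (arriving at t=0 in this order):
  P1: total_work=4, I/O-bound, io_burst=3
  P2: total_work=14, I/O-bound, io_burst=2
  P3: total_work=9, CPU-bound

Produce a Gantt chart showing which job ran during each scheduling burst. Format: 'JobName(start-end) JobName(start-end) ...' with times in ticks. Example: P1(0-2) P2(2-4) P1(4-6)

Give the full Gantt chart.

Answer: P1(0-3) P2(3-5) P3(5-8) P1(8-9) P2(9-11) P2(11-13) P2(13-15) P2(15-17) P2(17-19) P2(19-21) P3(21-27)

Derivation:
t=0-3: P1@Q0 runs 3, rem=1, I/O yield, promote→Q0. Q0=[P2,P3,P1] Q1=[] Q2=[]
t=3-5: P2@Q0 runs 2, rem=12, I/O yield, promote→Q0. Q0=[P3,P1,P2] Q1=[] Q2=[]
t=5-8: P3@Q0 runs 3, rem=6, quantum used, demote→Q1. Q0=[P1,P2] Q1=[P3] Q2=[]
t=8-9: P1@Q0 runs 1, rem=0, completes. Q0=[P2] Q1=[P3] Q2=[]
t=9-11: P2@Q0 runs 2, rem=10, I/O yield, promote→Q0. Q0=[P2] Q1=[P3] Q2=[]
t=11-13: P2@Q0 runs 2, rem=8, I/O yield, promote→Q0. Q0=[P2] Q1=[P3] Q2=[]
t=13-15: P2@Q0 runs 2, rem=6, I/O yield, promote→Q0. Q0=[P2] Q1=[P3] Q2=[]
t=15-17: P2@Q0 runs 2, rem=4, I/O yield, promote→Q0. Q0=[P2] Q1=[P3] Q2=[]
t=17-19: P2@Q0 runs 2, rem=2, I/O yield, promote→Q0. Q0=[P2] Q1=[P3] Q2=[]
t=19-21: P2@Q0 runs 2, rem=0, completes. Q0=[] Q1=[P3] Q2=[]
t=21-27: P3@Q1 runs 6, rem=0, completes. Q0=[] Q1=[] Q2=[]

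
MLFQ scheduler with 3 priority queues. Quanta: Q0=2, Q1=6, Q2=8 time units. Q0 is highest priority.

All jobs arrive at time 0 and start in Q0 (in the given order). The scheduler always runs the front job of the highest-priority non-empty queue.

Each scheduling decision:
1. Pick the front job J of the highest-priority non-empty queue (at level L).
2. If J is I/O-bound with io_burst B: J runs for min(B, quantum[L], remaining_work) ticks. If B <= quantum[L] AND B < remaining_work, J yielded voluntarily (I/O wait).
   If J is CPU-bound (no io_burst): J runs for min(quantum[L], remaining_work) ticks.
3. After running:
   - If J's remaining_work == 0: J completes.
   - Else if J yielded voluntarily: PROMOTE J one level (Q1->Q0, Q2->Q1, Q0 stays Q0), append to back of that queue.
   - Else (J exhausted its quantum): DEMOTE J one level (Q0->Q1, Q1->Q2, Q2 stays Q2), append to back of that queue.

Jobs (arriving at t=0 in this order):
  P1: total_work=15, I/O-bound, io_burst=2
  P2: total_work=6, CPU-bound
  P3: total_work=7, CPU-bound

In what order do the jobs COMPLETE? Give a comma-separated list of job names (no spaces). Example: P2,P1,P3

t=0-2: P1@Q0 runs 2, rem=13, I/O yield, promote→Q0. Q0=[P2,P3,P1] Q1=[] Q2=[]
t=2-4: P2@Q0 runs 2, rem=4, quantum used, demote→Q1. Q0=[P3,P1] Q1=[P2] Q2=[]
t=4-6: P3@Q0 runs 2, rem=5, quantum used, demote→Q1. Q0=[P1] Q1=[P2,P3] Q2=[]
t=6-8: P1@Q0 runs 2, rem=11, I/O yield, promote→Q0. Q0=[P1] Q1=[P2,P3] Q2=[]
t=8-10: P1@Q0 runs 2, rem=9, I/O yield, promote→Q0. Q0=[P1] Q1=[P2,P3] Q2=[]
t=10-12: P1@Q0 runs 2, rem=7, I/O yield, promote→Q0. Q0=[P1] Q1=[P2,P3] Q2=[]
t=12-14: P1@Q0 runs 2, rem=5, I/O yield, promote→Q0. Q0=[P1] Q1=[P2,P3] Q2=[]
t=14-16: P1@Q0 runs 2, rem=3, I/O yield, promote→Q0. Q0=[P1] Q1=[P2,P3] Q2=[]
t=16-18: P1@Q0 runs 2, rem=1, I/O yield, promote→Q0. Q0=[P1] Q1=[P2,P3] Q2=[]
t=18-19: P1@Q0 runs 1, rem=0, completes. Q0=[] Q1=[P2,P3] Q2=[]
t=19-23: P2@Q1 runs 4, rem=0, completes. Q0=[] Q1=[P3] Q2=[]
t=23-28: P3@Q1 runs 5, rem=0, completes. Q0=[] Q1=[] Q2=[]

Answer: P1,P2,P3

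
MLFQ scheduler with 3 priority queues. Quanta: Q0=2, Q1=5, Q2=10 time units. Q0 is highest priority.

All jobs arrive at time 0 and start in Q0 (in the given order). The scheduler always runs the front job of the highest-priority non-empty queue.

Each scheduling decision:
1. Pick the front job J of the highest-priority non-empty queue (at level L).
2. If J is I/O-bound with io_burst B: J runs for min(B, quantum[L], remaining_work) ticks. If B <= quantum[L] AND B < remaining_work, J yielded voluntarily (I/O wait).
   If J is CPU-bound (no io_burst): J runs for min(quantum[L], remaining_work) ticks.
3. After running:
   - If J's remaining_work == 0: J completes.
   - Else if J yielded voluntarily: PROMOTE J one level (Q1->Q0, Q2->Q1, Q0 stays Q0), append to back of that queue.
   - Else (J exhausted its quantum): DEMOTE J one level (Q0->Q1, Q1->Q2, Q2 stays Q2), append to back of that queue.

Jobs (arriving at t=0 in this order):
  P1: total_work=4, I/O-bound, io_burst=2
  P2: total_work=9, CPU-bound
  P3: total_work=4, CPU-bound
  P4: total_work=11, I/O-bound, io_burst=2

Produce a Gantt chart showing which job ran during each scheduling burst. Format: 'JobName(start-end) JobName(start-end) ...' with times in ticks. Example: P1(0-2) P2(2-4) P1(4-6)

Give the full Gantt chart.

t=0-2: P1@Q0 runs 2, rem=2, I/O yield, promote→Q0. Q0=[P2,P3,P4,P1] Q1=[] Q2=[]
t=2-4: P2@Q0 runs 2, rem=7, quantum used, demote→Q1. Q0=[P3,P4,P1] Q1=[P2] Q2=[]
t=4-6: P3@Q0 runs 2, rem=2, quantum used, demote→Q1. Q0=[P4,P1] Q1=[P2,P3] Q2=[]
t=6-8: P4@Q0 runs 2, rem=9, I/O yield, promote→Q0. Q0=[P1,P4] Q1=[P2,P3] Q2=[]
t=8-10: P1@Q0 runs 2, rem=0, completes. Q0=[P4] Q1=[P2,P3] Q2=[]
t=10-12: P4@Q0 runs 2, rem=7, I/O yield, promote→Q0. Q0=[P4] Q1=[P2,P3] Q2=[]
t=12-14: P4@Q0 runs 2, rem=5, I/O yield, promote→Q0. Q0=[P4] Q1=[P2,P3] Q2=[]
t=14-16: P4@Q0 runs 2, rem=3, I/O yield, promote→Q0. Q0=[P4] Q1=[P2,P3] Q2=[]
t=16-18: P4@Q0 runs 2, rem=1, I/O yield, promote→Q0. Q0=[P4] Q1=[P2,P3] Q2=[]
t=18-19: P4@Q0 runs 1, rem=0, completes. Q0=[] Q1=[P2,P3] Q2=[]
t=19-24: P2@Q1 runs 5, rem=2, quantum used, demote→Q2. Q0=[] Q1=[P3] Q2=[P2]
t=24-26: P3@Q1 runs 2, rem=0, completes. Q0=[] Q1=[] Q2=[P2]
t=26-28: P2@Q2 runs 2, rem=0, completes. Q0=[] Q1=[] Q2=[]

Answer: P1(0-2) P2(2-4) P3(4-6) P4(6-8) P1(8-10) P4(10-12) P4(12-14) P4(14-16) P4(16-18) P4(18-19) P2(19-24) P3(24-26) P2(26-28)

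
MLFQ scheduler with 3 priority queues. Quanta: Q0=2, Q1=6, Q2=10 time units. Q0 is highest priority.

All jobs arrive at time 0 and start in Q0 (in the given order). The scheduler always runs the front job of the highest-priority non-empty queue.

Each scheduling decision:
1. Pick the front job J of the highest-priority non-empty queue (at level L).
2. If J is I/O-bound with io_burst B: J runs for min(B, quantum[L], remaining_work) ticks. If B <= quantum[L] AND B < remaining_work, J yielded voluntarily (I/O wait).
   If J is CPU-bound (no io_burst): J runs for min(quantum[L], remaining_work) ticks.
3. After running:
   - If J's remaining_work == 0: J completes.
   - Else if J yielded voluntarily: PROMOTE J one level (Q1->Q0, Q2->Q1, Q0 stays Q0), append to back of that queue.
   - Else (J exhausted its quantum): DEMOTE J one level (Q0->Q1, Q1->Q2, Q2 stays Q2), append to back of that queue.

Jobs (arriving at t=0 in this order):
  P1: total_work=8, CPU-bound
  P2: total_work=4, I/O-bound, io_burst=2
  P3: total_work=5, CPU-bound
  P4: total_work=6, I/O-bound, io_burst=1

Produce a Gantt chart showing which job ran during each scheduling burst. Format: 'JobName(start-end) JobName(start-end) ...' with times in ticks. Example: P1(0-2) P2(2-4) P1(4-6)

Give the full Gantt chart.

t=0-2: P1@Q0 runs 2, rem=6, quantum used, demote→Q1. Q0=[P2,P3,P4] Q1=[P1] Q2=[]
t=2-4: P2@Q0 runs 2, rem=2, I/O yield, promote→Q0. Q0=[P3,P4,P2] Q1=[P1] Q2=[]
t=4-6: P3@Q0 runs 2, rem=3, quantum used, demote→Q1. Q0=[P4,P2] Q1=[P1,P3] Q2=[]
t=6-7: P4@Q0 runs 1, rem=5, I/O yield, promote→Q0. Q0=[P2,P4] Q1=[P1,P3] Q2=[]
t=7-9: P2@Q0 runs 2, rem=0, completes. Q0=[P4] Q1=[P1,P3] Q2=[]
t=9-10: P4@Q0 runs 1, rem=4, I/O yield, promote→Q0. Q0=[P4] Q1=[P1,P3] Q2=[]
t=10-11: P4@Q0 runs 1, rem=3, I/O yield, promote→Q0. Q0=[P4] Q1=[P1,P3] Q2=[]
t=11-12: P4@Q0 runs 1, rem=2, I/O yield, promote→Q0. Q0=[P4] Q1=[P1,P3] Q2=[]
t=12-13: P4@Q0 runs 1, rem=1, I/O yield, promote→Q0. Q0=[P4] Q1=[P1,P3] Q2=[]
t=13-14: P4@Q0 runs 1, rem=0, completes. Q0=[] Q1=[P1,P3] Q2=[]
t=14-20: P1@Q1 runs 6, rem=0, completes. Q0=[] Q1=[P3] Q2=[]
t=20-23: P3@Q1 runs 3, rem=0, completes. Q0=[] Q1=[] Q2=[]

Answer: P1(0-2) P2(2-4) P3(4-6) P4(6-7) P2(7-9) P4(9-10) P4(10-11) P4(11-12) P4(12-13) P4(13-14) P1(14-20) P3(20-23)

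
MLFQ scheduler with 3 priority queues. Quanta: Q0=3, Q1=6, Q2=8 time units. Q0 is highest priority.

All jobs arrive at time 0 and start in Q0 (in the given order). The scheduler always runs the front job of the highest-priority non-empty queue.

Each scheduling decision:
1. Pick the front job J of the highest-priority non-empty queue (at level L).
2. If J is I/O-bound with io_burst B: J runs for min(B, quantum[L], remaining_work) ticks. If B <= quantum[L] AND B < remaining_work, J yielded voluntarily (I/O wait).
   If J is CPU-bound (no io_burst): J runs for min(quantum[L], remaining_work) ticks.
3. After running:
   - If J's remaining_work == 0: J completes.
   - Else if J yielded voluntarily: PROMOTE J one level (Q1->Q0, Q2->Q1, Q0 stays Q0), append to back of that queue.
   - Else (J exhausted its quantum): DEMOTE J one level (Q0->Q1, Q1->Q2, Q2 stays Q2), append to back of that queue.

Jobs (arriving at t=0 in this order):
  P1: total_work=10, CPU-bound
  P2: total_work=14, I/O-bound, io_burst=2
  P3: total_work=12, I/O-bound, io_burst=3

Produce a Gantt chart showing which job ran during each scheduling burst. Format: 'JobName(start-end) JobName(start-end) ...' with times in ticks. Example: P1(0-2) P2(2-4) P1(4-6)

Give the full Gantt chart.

Answer: P1(0-3) P2(3-5) P3(5-8) P2(8-10) P3(10-13) P2(13-15) P3(15-18) P2(18-20) P3(20-23) P2(23-25) P2(25-27) P2(27-29) P1(29-35) P1(35-36)

Derivation:
t=0-3: P1@Q0 runs 3, rem=7, quantum used, demote→Q1. Q0=[P2,P3] Q1=[P1] Q2=[]
t=3-5: P2@Q0 runs 2, rem=12, I/O yield, promote→Q0. Q0=[P3,P2] Q1=[P1] Q2=[]
t=5-8: P3@Q0 runs 3, rem=9, I/O yield, promote→Q0. Q0=[P2,P3] Q1=[P1] Q2=[]
t=8-10: P2@Q0 runs 2, rem=10, I/O yield, promote→Q0. Q0=[P3,P2] Q1=[P1] Q2=[]
t=10-13: P3@Q0 runs 3, rem=6, I/O yield, promote→Q0. Q0=[P2,P3] Q1=[P1] Q2=[]
t=13-15: P2@Q0 runs 2, rem=8, I/O yield, promote→Q0. Q0=[P3,P2] Q1=[P1] Q2=[]
t=15-18: P3@Q0 runs 3, rem=3, I/O yield, promote→Q0. Q0=[P2,P3] Q1=[P1] Q2=[]
t=18-20: P2@Q0 runs 2, rem=6, I/O yield, promote→Q0. Q0=[P3,P2] Q1=[P1] Q2=[]
t=20-23: P3@Q0 runs 3, rem=0, completes. Q0=[P2] Q1=[P1] Q2=[]
t=23-25: P2@Q0 runs 2, rem=4, I/O yield, promote→Q0. Q0=[P2] Q1=[P1] Q2=[]
t=25-27: P2@Q0 runs 2, rem=2, I/O yield, promote→Q0. Q0=[P2] Q1=[P1] Q2=[]
t=27-29: P2@Q0 runs 2, rem=0, completes. Q0=[] Q1=[P1] Q2=[]
t=29-35: P1@Q1 runs 6, rem=1, quantum used, demote→Q2. Q0=[] Q1=[] Q2=[P1]
t=35-36: P1@Q2 runs 1, rem=0, completes. Q0=[] Q1=[] Q2=[]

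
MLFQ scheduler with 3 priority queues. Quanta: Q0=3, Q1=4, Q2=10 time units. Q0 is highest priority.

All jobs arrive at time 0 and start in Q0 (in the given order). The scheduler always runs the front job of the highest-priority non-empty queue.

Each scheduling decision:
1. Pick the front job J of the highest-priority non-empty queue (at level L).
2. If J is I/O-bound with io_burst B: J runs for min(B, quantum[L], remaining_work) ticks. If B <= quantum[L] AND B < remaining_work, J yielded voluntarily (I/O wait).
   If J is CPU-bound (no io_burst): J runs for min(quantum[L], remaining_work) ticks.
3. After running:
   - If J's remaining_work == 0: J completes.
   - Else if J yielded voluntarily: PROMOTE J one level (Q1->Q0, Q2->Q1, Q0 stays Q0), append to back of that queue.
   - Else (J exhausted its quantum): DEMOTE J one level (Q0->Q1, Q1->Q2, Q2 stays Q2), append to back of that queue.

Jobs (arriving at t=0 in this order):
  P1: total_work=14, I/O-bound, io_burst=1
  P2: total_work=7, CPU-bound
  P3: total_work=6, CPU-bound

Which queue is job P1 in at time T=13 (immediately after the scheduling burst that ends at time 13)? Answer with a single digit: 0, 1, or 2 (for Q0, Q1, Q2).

Answer: 0

Derivation:
t=0-1: P1@Q0 runs 1, rem=13, I/O yield, promote→Q0. Q0=[P2,P3,P1] Q1=[] Q2=[]
t=1-4: P2@Q0 runs 3, rem=4, quantum used, demote→Q1. Q0=[P3,P1] Q1=[P2] Q2=[]
t=4-7: P3@Q0 runs 3, rem=3, quantum used, demote→Q1. Q0=[P1] Q1=[P2,P3] Q2=[]
t=7-8: P1@Q0 runs 1, rem=12, I/O yield, promote→Q0. Q0=[P1] Q1=[P2,P3] Q2=[]
t=8-9: P1@Q0 runs 1, rem=11, I/O yield, promote→Q0. Q0=[P1] Q1=[P2,P3] Q2=[]
t=9-10: P1@Q0 runs 1, rem=10, I/O yield, promote→Q0. Q0=[P1] Q1=[P2,P3] Q2=[]
t=10-11: P1@Q0 runs 1, rem=9, I/O yield, promote→Q0. Q0=[P1] Q1=[P2,P3] Q2=[]
t=11-12: P1@Q0 runs 1, rem=8, I/O yield, promote→Q0. Q0=[P1] Q1=[P2,P3] Q2=[]
t=12-13: P1@Q0 runs 1, rem=7, I/O yield, promote→Q0. Q0=[P1] Q1=[P2,P3] Q2=[]
t=13-14: P1@Q0 runs 1, rem=6, I/O yield, promote→Q0. Q0=[P1] Q1=[P2,P3] Q2=[]
t=14-15: P1@Q0 runs 1, rem=5, I/O yield, promote→Q0. Q0=[P1] Q1=[P2,P3] Q2=[]
t=15-16: P1@Q0 runs 1, rem=4, I/O yield, promote→Q0. Q0=[P1] Q1=[P2,P3] Q2=[]
t=16-17: P1@Q0 runs 1, rem=3, I/O yield, promote→Q0. Q0=[P1] Q1=[P2,P3] Q2=[]
t=17-18: P1@Q0 runs 1, rem=2, I/O yield, promote→Q0. Q0=[P1] Q1=[P2,P3] Q2=[]
t=18-19: P1@Q0 runs 1, rem=1, I/O yield, promote→Q0. Q0=[P1] Q1=[P2,P3] Q2=[]
t=19-20: P1@Q0 runs 1, rem=0, completes. Q0=[] Q1=[P2,P3] Q2=[]
t=20-24: P2@Q1 runs 4, rem=0, completes. Q0=[] Q1=[P3] Q2=[]
t=24-27: P3@Q1 runs 3, rem=0, completes. Q0=[] Q1=[] Q2=[]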